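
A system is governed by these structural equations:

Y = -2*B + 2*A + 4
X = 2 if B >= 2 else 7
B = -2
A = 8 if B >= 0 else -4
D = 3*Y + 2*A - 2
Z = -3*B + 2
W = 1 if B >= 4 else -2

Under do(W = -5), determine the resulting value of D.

-10

Intervening sets W = -5 and removes its equation (W = 1 if B >= 4 else -2).
No directed path runs from W to D, so D keeps its natural value.
A = 8 if B >= 0 else -4  [with B=-2]  = -4
Y = -2*B + 2*A + 4  [with B=-2, A=-4]  = 0
D = 3*Y + 2*A - 2  [with Y=0, A=-4]  = -10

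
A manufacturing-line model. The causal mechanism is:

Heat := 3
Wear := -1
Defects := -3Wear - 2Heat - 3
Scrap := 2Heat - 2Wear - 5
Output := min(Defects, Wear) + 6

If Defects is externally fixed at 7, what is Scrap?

3

The intervention breaks the incoming arrows to Defects: Defects := -3Wear - 2Heat - 3 no longer applies, and Defects = 7.
Scrap is not downstream of the intervention, so its value is determined by the original equations.
Scrap = 2Heat - 2Wear - 5  [with Heat=3, Wear=-1]  = 3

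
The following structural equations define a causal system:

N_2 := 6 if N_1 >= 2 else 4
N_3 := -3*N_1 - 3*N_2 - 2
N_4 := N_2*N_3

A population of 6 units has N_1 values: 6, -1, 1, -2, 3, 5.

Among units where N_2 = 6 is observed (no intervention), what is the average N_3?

Observing N_2=6 restricts to units where N_2's equation naturally yields 6: N_1 ∈ {6, 3, 5}. In that subpopulation N_3 = -38, -29, -35, mean -34.

-34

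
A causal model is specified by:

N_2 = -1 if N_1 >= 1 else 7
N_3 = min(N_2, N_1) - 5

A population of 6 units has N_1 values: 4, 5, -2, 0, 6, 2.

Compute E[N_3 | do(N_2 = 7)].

-2.5

Every unit gets N_2=7 under the intervention. N_3 values become -1, 0, -7, -5, 1, -3; E[N_3|do(N_2=7)] = -2.5.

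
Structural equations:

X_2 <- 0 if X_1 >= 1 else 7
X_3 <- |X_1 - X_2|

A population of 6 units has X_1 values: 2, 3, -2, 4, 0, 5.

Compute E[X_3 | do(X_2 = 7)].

The intervention sets X_2=7 in all 6 units regardless of X_1. Recomputing X_3 per unit gives 5, 4, 9, 3, 7, 2; average 5.

5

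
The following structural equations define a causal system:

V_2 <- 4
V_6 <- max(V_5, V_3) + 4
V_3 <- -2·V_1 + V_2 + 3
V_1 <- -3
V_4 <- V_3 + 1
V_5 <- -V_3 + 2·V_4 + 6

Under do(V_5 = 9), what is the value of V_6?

The intervention breaks the incoming arrows to V_5: V_5 <- -V_3 + 2·V_4 + 6 no longer applies, and V_5 = 9.
V_3 = -2·V_1 + V_2 + 3  [with V_1=-3, V_2=4]  = 13
V_6 = max(V_5, V_3) + 4  [with V_5=9, V_3=13]  = 17

17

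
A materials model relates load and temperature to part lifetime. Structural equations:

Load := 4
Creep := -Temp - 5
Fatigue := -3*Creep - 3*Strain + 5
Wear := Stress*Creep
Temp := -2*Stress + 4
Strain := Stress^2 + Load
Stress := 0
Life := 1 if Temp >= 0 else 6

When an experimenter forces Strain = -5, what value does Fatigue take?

The intervention breaks the incoming arrows to Strain: Strain := Stress^2 + Load no longer applies, and Strain = -5.
Temp = -2*Stress + 4  [with Stress=0]  = 4
Creep = -Temp - 5  [with Temp=4]  = -9
Fatigue = -3*Creep - 3*Strain + 5  [with Creep=-9, Strain=-5]  = 47

47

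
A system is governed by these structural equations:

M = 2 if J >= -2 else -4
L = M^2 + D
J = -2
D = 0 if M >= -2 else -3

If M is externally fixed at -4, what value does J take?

Under do(M=-4), the mechanism M = 2 if J >= -2 else -4 is discarded; M is fixed at -4.
J is not downstream of the intervention, so its value is determined by the original equations.

-2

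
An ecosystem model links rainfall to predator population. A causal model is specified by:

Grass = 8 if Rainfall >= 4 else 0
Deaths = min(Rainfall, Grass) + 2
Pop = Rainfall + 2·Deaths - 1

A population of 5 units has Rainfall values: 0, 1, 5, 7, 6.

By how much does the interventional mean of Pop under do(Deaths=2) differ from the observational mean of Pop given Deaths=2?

The intervention sets Deaths=2 in all 5 units regardless of Rainfall. Recomputing Pop per unit gives 3, 4, 8, 10, 9; average 6.8.
E[Pop|Deaths=2] averages over only the 2 units with Deaths=2 (Rainfall = 0, 1): Pop = 3, 4, mean 3.5.
Difference = 6.8 − 3.5 = 3.3.

3.3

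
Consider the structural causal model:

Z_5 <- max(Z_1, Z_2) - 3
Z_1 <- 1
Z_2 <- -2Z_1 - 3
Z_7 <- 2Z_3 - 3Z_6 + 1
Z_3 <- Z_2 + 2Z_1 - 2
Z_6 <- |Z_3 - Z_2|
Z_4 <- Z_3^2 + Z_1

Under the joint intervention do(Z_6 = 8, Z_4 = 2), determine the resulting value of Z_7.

-33

Under do(Z_6 = 8, Z_4 = 2), each intervened variable's structural equation is replaced by its fixed value.
Z_2 = -2Z_1 - 3  [with Z_1=1]  = -5
Z_3 = Z_2 + 2Z_1 - 2  [with Z_2=-5, Z_1=1]  = -5
Z_7 = 2Z_3 - 3Z_6 + 1  [with Z_3=-5, Z_6=8]  = -33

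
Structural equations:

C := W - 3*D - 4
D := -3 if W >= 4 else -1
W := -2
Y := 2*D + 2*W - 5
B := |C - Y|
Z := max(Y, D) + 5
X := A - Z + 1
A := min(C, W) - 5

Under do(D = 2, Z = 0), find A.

Setting D = 2, Z = 0 by intervention discards those variables' equations.
C = W - 3*D - 4  [with W=-2, D=2]  = -12
A = min(C, W) - 5  [with C=-12, W=-2]  = -17

-17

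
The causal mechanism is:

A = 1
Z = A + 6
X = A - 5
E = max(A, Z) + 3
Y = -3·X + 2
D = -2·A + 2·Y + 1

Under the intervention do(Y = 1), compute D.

The intervention breaks the incoming arrows to Y: Y = -3·X + 2 no longer applies, and Y = 1.
D = -2·A + 2·Y + 1  [with A=1, Y=1]  = 1

1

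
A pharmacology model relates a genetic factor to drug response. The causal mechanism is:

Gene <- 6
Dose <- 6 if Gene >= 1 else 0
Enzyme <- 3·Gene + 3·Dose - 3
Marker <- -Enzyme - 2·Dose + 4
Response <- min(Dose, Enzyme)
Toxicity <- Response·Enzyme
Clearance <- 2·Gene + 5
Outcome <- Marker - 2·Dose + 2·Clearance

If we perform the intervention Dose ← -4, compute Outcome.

do(Dose=-4) replaces the equation Dose <- 6 if Gene >= 1 else 0 with the constant Dose = -4.
Enzyme = 3·Gene + 3·Dose - 3  [with Gene=6, Dose=-4]  = 3
Marker = -Enzyme - 2·Dose + 4  [with Enzyme=3, Dose=-4]  = 9
Clearance = 2·Gene + 5  [with Gene=6]  = 17
Outcome = Marker - 2·Dose + 2·Clearance  [with Marker=9, Dose=-4, Clearance=17]  = 51

51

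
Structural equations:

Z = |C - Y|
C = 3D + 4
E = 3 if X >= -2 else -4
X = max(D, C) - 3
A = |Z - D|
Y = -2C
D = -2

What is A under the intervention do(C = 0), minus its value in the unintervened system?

-6

Under do(C=0), the mechanism C = 3D + 4 is discarded; C is fixed at 0.
Y = -2C  [with C=0]  = 0
Z = |C - Y|  [with C=0, Y=0]  = 0
A = |Z - D|  [with Z=0, D=-2]  = 2
Without intervention: C = 3D + 4  [with D=-2]  = -2; Y = -2C  [with C=-2]  = 4; Z = |C - Y|  [with C=-2, Y=4]  = 6; A = |Z - D|  [with Z=6, D=-2]  = 8.
Change = 2 − 8 = -6.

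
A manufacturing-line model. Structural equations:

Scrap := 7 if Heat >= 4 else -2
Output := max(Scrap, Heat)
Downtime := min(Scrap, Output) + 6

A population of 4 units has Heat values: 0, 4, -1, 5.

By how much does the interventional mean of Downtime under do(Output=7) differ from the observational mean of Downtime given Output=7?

-4.5

The intervention sets Output=7 in all 4 units regardless of Heat. Recomputing Downtime per unit gives 4, 13, 4, 13; average 8.5.
Conditioning on Output=7 selects the 2 unit(s) with Heat ∈ {4, 5}. Their Downtime values: 13, 13. Mean = 13.
Difference = 8.5 − 13 = -4.5.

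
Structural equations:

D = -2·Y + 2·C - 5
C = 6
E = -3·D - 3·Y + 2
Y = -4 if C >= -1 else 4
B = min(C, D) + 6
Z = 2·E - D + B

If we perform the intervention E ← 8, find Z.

The intervention breaks the incoming arrows to E: E = -3·D - 3·Y + 2 no longer applies, and E = 8.
Y = -4 if C >= -1 else 4  [with C=6]  = -4
D = -2·Y + 2·C - 5  [with Y=-4, C=6]  = 15
B = min(C, D) + 6  [with C=6, D=15]  = 12
Z = 2·E - D + B  [with E=8, D=15, B=12]  = 13

13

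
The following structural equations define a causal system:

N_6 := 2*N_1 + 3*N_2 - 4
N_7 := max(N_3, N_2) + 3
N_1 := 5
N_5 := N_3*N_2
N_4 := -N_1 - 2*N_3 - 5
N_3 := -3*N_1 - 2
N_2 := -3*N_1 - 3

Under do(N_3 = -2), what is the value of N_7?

1

The intervention breaks the incoming arrows to N_3: N_3 := -3*N_1 - 2 no longer applies, and N_3 = -2.
N_2 = -3*N_1 - 3  [with N_1=5]  = -18
N_7 = max(N_3, N_2) + 3  [with N_3=-2, N_2=-18]  = 1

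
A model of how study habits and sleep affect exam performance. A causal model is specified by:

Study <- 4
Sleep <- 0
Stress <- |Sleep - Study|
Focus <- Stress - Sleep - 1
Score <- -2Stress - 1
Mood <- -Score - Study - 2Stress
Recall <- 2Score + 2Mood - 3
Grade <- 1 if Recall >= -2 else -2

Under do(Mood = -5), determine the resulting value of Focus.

3

do(Mood=-5) replaces the equation Mood <- -Score - Study - 2Stress with the constant Mood = -5.
No directed path runs from Mood to Focus, so Focus keeps its natural value.
Stress = |Sleep - Study|  [with Sleep=0, Study=4]  = 4
Focus = Stress - Sleep - 1  [with Stress=4, Sleep=0]  = 3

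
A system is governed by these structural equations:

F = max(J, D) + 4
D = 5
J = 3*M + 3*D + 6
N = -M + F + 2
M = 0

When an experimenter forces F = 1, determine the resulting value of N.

Intervening sets F = 1 and removes its equation (F = max(J, D) + 4).
N = -M + F + 2  [with M=0, F=1]  = 3

3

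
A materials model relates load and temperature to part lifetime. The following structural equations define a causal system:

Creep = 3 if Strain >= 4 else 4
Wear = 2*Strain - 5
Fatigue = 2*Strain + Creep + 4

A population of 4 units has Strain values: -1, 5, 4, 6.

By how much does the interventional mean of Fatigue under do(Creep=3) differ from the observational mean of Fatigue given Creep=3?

Every unit gets Creep=3 under the intervention. Fatigue values become 5, 17, 15, 19; E[Fatigue|do(Creep=3)] = 14.
Conditioning on Creep=3 selects the 3 unit(s) with Strain ∈ {5, 4, 6}. Their Fatigue values: 17, 15, 19. Mean = 17.
Difference = 14 − 17 = -3.

-3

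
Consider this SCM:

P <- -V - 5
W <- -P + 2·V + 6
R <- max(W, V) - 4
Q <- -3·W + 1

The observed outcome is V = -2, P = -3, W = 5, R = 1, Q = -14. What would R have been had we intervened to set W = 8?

The intervention breaks the incoming arrows to W: W <- -P + 2·V + 6 no longer applies, and W = 8.
R = max(W, V) - 4  [with W=8, V=-2]  = 4

4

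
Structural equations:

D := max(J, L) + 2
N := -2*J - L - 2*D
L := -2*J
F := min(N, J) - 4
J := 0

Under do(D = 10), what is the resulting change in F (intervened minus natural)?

do(D=10) replaces the equation D := max(J, L) + 2 with the constant D = 10.
L = -2*J  [with J=0]  = 0
N = -2*J - L - 2*D  [with J=0, L=0, D=10]  = -20
F = min(N, J) - 4  [with N=-20, J=0]  = -24
Without intervention: L = -2*J  [with J=0]  = 0; D = max(J, L) + 2  [with J=0, L=0]  = 2; N = -2*J - L - 2*D  [with J=0, L=0, D=2]  = -4; F = min(N, J) - 4  [with N=-4, J=0]  = -8.
Change = -24 − (-8) = -16.

-16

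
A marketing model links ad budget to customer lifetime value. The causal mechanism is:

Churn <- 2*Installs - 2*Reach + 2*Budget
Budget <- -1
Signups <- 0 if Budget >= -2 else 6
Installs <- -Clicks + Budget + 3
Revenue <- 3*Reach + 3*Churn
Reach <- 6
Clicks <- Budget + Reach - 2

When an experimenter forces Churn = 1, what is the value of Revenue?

21

Intervening sets Churn = 1 and removes its equation (Churn <- 2*Installs - 2*Reach + 2*Budget).
Revenue = 3*Reach + 3*Churn  [with Reach=6, Churn=1]  = 21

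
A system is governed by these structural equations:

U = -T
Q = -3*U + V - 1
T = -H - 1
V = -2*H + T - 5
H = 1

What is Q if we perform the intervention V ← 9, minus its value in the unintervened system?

18

do(V=9) replaces the equation V = -2*H + T - 5 with the constant V = 9.
T = -H - 1  [with H=1]  = -2
U = -T  [with T=-2]  = 2
Q = -3*U + V - 1  [with U=2, V=9]  = 2
Without intervention: T = -H - 1  [with H=1]  = -2; V = -2*H + T - 5  [with H=1, T=-2]  = -9; U = -T  [with T=-2]  = 2; Q = -3*U + V - 1  [with U=2, V=-9]  = -16.
Change = 2 − (-16) = 18.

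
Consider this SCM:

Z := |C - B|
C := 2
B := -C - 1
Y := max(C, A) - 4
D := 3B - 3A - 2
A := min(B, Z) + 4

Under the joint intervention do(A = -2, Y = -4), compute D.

Setting A = -2, Y = -4 by intervention discards those variables' equations.
B = -C - 1  [with C=2]  = -3
D = 3B - 3A - 2  [with B=-3, A=-2]  = -5

-5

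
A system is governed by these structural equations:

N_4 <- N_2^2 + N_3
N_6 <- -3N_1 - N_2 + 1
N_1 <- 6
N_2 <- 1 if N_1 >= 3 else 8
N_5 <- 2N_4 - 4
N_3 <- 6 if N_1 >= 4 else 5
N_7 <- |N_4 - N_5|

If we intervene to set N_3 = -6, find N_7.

9

The intervention breaks the incoming arrows to N_3: N_3 <- 6 if N_1 >= 4 else 5 no longer applies, and N_3 = -6.
N_2 = 1 if N_1 >= 3 else 8  [with N_1=6]  = 1
N_4 = N_2^2 + N_3  [with N_2=1, N_3=-6]  = -5
N_5 = 2N_4 - 4  [with N_4=-5]  = -14
N_7 = |N_4 - N_5|  [with N_4=-5, N_5=-14]  = 9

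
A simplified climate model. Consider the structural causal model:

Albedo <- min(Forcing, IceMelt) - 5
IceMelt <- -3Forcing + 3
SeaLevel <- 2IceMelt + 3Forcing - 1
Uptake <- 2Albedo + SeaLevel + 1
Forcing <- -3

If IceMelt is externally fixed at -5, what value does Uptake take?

-39

do(IceMelt=-5) replaces the equation IceMelt <- -3Forcing + 3 with the constant IceMelt = -5.
Albedo = min(Forcing, IceMelt) - 5  [with Forcing=-3, IceMelt=-5]  = -10
SeaLevel = 2IceMelt + 3Forcing - 1  [with IceMelt=-5, Forcing=-3]  = -20
Uptake = 2Albedo + SeaLevel + 1  [with Albedo=-10, SeaLevel=-20]  = -39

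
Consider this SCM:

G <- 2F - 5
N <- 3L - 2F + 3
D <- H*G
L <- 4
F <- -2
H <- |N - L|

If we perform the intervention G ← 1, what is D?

Under do(G=1), the mechanism G <- 2F - 5 is discarded; G is fixed at 1.
N = 3L - 2F + 3  [with L=4, F=-2]  = 19
H = |N - L|  [with N=19, L=4]  = 15
D = H*G  [with H=15, G=1]  = 15

15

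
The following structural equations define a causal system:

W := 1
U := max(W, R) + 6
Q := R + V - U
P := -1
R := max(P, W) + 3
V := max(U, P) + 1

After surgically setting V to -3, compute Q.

-9

The intervention breaks the incoming arrows to V: V := max(U, P) + 1 no longer applies, and V = -3.
R = max(P, W) + 3  [with P=-1, W=1]  = 4
U = max(W, R) + 6  [with W=1, R=4]  = 10
Q = R + V - U  [with R=4, V=-3, U=10]  = -9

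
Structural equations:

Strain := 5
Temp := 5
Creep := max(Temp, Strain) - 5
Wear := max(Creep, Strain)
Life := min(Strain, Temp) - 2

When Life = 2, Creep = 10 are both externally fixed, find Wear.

Under do(Life = 2, Creep = 10), each intervened variable's structural equation is replaced by its fixed value.
Wear = max(Creep, Strain)  [with Creep=10, Strain=5]  = 10

10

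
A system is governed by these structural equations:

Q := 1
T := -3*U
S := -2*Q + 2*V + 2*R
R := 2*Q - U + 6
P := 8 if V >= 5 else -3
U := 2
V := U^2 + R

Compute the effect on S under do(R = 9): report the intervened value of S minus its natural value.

12

The intervention breaks the incoming arrows to R: R := 2*Q - U + 6 no longer applies, and R = 9.
V = U^2 + R  [with U=2, R=9]  = 13
S = -2*Q + 2*V + 2*R  [with Q=1, V=13, R=9]  = 42
Without intervention: R = 2*Q - U + 6  [with Q=1, U=2]  = 6; V = U^2 + R  [with U=2, R=6]  = 10; S = -2*Q + 2*V + 2*R  [with Q=1, V=10, R=6]  = 30.
Change = 42 − 30 = 12.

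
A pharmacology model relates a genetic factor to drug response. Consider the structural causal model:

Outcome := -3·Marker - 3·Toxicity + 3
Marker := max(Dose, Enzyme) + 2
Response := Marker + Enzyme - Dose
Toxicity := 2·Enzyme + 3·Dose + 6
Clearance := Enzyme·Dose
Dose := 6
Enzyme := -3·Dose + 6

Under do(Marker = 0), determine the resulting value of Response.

-18

The intervention breaks the incoming arrows to Marker: Marker := max(Dose, Enzyme) + 2 no longer applies, and Marker = 0.
Enzyme = -3·Dose + 6  [with Dose=6]  = -12
Response = Marker + Enzyme - Dose  [with Marker=0, Enzyme=-12, Dose=6]  = -18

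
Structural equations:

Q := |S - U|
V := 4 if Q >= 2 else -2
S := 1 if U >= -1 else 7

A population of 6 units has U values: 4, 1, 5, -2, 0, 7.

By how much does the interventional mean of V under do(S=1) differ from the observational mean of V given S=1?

0.4

do(S=1) breaks S's dependence on U. With S=1 fixed, V across the units is 4, -2, 4, 4, -2, 4, mean 2.
Conditioning on S=1 selects the 5 unit(s) with U ∈ {4, 1, 5, 0, 7}. Their V values: 4, -2, 4, -2, 4. Mean = 1.6.
Difference = 2 − 1.6 = 0.4.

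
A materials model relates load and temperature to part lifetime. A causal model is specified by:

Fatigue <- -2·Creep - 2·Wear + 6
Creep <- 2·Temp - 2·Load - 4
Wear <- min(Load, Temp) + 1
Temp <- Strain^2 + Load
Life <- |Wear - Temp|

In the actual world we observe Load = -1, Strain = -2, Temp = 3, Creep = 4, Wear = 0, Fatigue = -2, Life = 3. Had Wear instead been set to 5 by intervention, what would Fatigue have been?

-12

The intervention breaks the incoming arrows to Wear: Wear <- min(Load, Temp) + 1 no longer applies, and Wear = 5.
Temp = Strain^2 + Load  [with Strain=-2, Load=-1]  = 3
Creep = 2·Temp - 2·Load - 4  [with Temp=3, Load=-1]  = 4
Fatigue = -2·Creep - 2·Wear + 6  [with Creep=4, Wear=5]  = -12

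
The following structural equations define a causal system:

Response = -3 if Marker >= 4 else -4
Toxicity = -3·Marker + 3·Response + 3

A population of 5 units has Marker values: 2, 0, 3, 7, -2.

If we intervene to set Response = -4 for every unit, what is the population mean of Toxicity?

The intervention sets Response=-4 in all 5 units regardless of Marker. Recomputing Toxicity per unit gives -15, -9, -18, -30, -3; average -15.

-15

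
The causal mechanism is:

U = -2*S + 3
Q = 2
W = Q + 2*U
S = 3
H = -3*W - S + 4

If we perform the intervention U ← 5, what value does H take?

do(U=5) replaces the equation U = -2*S + 3 with the constant U = 5.
W = Q + 2*U  [with Q=2, U=5]  = 12
H = -3*W - S + 4  [with W=12, S=3]  = -35

-35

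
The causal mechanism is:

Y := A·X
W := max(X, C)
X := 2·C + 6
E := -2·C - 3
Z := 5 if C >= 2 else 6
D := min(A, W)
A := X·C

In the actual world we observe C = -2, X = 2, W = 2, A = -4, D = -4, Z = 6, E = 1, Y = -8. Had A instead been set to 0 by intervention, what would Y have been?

do(A=0) replaces the equation A := X·C with the constant A = 0.
X = 2·C + 6  [with C=-2]  = 2
Y = A·X  [with A=0, X=2]  = 0

0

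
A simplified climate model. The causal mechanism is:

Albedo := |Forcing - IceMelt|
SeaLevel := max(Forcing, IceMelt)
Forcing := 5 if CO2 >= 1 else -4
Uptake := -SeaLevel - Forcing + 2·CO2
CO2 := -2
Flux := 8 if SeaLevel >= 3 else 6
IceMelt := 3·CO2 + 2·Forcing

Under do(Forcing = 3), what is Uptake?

Under do(Forcing=3), the mechanism Forcing := 5 if CO2 >= 1 else -4 is discarded; Forcing is fixed at 3.
IceMelt = 3·CO2 + 2·Forcing  [with CO2=-2, Forcing=3]  = 0
SeaLevel = max(Forcing, IceMelt)  [with Forcing=3, IceMelt=0]  = 3
Uptake = -SeaLevel - Forcing + 2·CO2  [with SeaLevel=3, Forcing=3, CO2=-2]  = -10

-10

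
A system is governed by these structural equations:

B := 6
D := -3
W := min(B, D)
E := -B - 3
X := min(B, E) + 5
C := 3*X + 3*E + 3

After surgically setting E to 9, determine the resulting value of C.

63

Under do(E=9), the mechanism E := -B - 3 is discarded; E is fixed at 9.
X = min(B, E) + 5  [with B=6, E=9]  = 11
C = 3*X + 3*E + 3  [with X=11, E=9]  = 63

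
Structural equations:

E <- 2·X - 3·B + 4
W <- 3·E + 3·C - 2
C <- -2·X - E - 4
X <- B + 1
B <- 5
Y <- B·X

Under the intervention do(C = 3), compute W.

The intervention breaks the incoming arrows to C: C <- -2·X - E - 4 no longer applies, and C = 3.
X = B + 1  [with B=5]  = 6
E = 2·X - 3·B + 4  [with X=6, B=5]  = 1
W = 3·E + 3·C - 2  [with E=1, C=3]  = 10

10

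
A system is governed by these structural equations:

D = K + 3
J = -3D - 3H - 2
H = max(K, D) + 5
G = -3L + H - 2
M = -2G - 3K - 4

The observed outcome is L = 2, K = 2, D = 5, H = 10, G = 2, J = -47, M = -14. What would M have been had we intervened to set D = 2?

-8

The intervention breaks the incoming arrows to D: D = K + 3 no longer applies, and D = 2.
H = max(K, D) + 5  [with K=2, D=2]  = 7
G = -3L + H - 2  [with L=2, H=7]  = -1
M = -2G - 3K - 4  [with G=-1, K=2]  = -8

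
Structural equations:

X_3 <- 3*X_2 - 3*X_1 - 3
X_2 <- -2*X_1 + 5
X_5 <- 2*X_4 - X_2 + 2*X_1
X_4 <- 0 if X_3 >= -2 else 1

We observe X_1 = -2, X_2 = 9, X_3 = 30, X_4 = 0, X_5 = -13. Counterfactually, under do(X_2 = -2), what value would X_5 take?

0

do(X_2=-2) replaces the equation X_2 <- -2*X_1 + 5 with the constant X_2 = -2.
X_3 = 3*X_2 - 3*X_1 - 3  [with X_2=-2, X_1=-2]  = -3
X_4 = 0 if X_3 >= -2 else 1  [with X_3=-3]  = 1
X_5 = 2*X_4 - X_2 + 2*X_1  [with X_4=1, X_2=-2, X_1=-2]  = 0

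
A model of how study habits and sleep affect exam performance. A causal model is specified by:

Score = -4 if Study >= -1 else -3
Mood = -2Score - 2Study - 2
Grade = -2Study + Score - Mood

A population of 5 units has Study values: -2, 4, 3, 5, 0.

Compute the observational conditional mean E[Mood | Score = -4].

0

Observing Score=-4 restricts to units where Score's equation naturally yields -4: Study ∈ {4, 3, 5, 0}. In that subpopulation Mood = -2, 0, -4, 6, mean 0.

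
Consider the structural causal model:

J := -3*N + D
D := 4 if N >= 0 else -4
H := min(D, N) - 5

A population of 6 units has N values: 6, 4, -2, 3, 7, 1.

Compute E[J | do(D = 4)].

-5.5

Every unit gets D=4 under the intervention. J values become -14, -8, 10, -5, -17, 1; E[J|do(D=4)] = -5.5.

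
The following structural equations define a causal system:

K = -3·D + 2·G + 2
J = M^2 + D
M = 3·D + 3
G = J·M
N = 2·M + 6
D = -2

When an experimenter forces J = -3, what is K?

26

The intervention breaks the incoming arrows to J: J = M^2 + D no longer applies, and J = -3.
M = 3·D + 3  [with D=-2]  = -3
G = J·M  [with J=-3, M=-3]  = 9
K = -3·D + 2·G + 2  [with D=-2, G=9]  = 26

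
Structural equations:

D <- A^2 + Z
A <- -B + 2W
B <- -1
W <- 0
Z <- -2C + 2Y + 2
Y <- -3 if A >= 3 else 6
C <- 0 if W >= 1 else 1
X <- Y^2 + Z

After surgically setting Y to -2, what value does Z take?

Under do(Y=-2), the mechanism Y <- -3 if A >= 3 else 6 is discarded; Y is fixed at -2.
C = 0 if W >= 1 else 1  [with W=0]  = 1
Z = -2C + 2Y + 2  [with C=1, Y=-2]  = -4

-4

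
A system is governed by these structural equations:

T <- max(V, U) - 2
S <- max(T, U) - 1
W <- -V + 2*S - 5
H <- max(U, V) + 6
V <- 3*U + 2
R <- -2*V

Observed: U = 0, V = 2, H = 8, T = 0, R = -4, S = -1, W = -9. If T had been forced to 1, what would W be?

-7

The intervention breaks the incoming arrows to T: T <- max(V, U) - 2 no longer applies, and T = 1.
V = 3*U + 2  [with U=0]  = 2
S = max(T, U) - 1  [with T=1, U=0]  = 0
W = -V + 2*S - 5  [with V=2, S=0]  = -7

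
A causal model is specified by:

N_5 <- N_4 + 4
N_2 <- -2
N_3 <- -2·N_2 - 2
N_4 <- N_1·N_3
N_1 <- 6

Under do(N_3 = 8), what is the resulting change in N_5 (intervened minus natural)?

do(N_3=8) replaces the equation N_3 <- -2·N_2 - 2 with the constant N_3 = 8.
N_4 = N_1·N_3  [with N_1=6, N_3=8]  = 48
N_5 = N_4 + 4  [with N_4=48]  = 52
Without intervention: N_3 = -2·N_2 - 2  [with N_2=-2]  = 2; N_4 = N_1·N_3  [with N_1=6, N_3=2]  = 12; N_5 = N_4 + 4  [with N_4=12]  = 16.
Change = 52 − 16 = 36.

36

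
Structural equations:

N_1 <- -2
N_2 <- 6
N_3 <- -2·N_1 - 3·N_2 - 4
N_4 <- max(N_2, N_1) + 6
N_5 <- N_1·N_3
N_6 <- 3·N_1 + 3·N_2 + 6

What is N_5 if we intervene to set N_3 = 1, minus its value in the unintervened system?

-38

do(N_3=1) replaces the equation N_3 <- -2·N_1 - 3·N_2 - 4 with the constant N_3 = 1.
N_5 = N_1·N_3  [with N_1=-2, N_3=1]  = -2
Without intervention: N_3 = -2·N_1 - 3·N_2 - 4  [with N_1=-2, N_2=6]  = -18; N_5 = N_1·N_3  [with N_1=-2, N_3=-18]  = 36.
Change = -2 − 36 = -38.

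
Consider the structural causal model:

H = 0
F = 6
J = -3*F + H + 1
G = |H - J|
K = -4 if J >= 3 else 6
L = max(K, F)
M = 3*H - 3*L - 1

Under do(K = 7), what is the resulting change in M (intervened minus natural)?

-3

Under do(K=7), the mechanism K = -4 if J >= 3 else 6 is discarded; K is fixed at 7.
L = max(K, F)  [with K=7, F=6]  = 7
M = 3*H - 3*L - 1  [with H=0, L=7]  = -22
Without intervention: J = -3*F + H + 1  [with F=6, H=0]  = -17; K = -4 if J >= 3 else 6  [with J=-17]  = 6; L = max(K, F)  [with K=6, F=6]  = 6; M = 3*H - 3*L - 1  [with H=0, L=6]  = -19.
Change = -22 − (-19) = -3.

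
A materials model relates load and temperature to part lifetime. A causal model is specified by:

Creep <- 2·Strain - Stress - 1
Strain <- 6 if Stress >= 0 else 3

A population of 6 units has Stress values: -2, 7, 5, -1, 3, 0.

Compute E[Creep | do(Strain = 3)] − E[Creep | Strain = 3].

-3.5

The intervention sets Strain=3 in all 6 units regardless of Stress. Recomputing Creep per unit gives 7, -2, 0, 6, 2, 5; average 3.
Observing Strain=3 restricts to units where Strain's equation naturally yields 3: Stress ∈ {-2, -1}. In that subpopulation Creep = 7, 6, mean 6.5.
Difference = 3 − 6.5 = -3.5.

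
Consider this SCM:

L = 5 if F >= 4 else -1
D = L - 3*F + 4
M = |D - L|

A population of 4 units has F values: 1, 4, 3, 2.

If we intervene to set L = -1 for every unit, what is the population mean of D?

-4.5

do(L=-1) breaks L's dependence on F. With L=-1 fixed, D across the units is 0, -9, -6, -3, mean -4.5.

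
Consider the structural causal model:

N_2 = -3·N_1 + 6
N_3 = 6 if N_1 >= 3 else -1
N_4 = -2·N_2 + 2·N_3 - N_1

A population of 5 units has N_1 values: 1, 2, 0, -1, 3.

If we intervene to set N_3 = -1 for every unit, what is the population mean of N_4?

-9

do(N_3=-1) breaks N_3's dependence on N_1. With N_3=-1 fixed, N_4 across the units is -9, -4, -14, -19, 1, mean -9.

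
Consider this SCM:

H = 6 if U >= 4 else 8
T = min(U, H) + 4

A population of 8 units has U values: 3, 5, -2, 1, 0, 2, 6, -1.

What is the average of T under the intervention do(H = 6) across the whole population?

The intervention sets H=6 in all 8 units regardless of U. Recomputing T per unit gives 7, 9, 2, 5, 4, 6, 10, 3; average 5.75.

5.75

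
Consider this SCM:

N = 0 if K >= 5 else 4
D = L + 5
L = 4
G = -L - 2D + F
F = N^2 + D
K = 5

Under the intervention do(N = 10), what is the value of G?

87

The intervention breaks the incoming arrows to N: N = 0 if K >= 5 else 4 no longer applies, and N = 10.
D = L + 5  [with L=4]  = 9
F = N^2 + D  [with N=10, D=9]  = 109
G = -L - 2D + F  [with L=4, D=9, F=109]  = 87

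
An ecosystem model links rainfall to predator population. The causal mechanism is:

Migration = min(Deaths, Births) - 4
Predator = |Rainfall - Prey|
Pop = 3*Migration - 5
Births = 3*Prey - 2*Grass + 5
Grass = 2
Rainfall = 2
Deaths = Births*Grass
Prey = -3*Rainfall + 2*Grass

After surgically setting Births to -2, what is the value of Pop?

do(Births=-2) replaces the equation Births = 3*Prey - 2*Grass + 5 with the constant Births = -2.
Deaths = Births*Grass  [with Births=-2, Grass=2]  = -4
Migration = min(Deaths, Births) - 4  [with Deaths=-4, Births=-2]  = -8
Pop = 3*Migration - 5  [with Migration=-8]  = -29

-29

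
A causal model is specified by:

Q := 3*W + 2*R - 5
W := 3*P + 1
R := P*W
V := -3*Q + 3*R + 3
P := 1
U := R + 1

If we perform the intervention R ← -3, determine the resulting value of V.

-9

The intervention breaks the incoming arrows to R: R := P*W no longer applies, and R = -3.
W = 3*P + 1  [with P=1]  = 4
Q = 3*W + 2*R - 5  [with W=4, R=-3]  = 1
V = -3*Q + 3*R + 3  [with Q=1, R=-3]  = -9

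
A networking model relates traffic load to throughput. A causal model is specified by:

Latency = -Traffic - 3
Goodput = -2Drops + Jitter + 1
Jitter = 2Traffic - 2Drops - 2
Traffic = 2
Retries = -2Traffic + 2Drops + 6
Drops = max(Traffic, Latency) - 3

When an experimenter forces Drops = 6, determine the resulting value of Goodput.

-21

The intervention breaks the incoming arrows to Drops: Drops = max(Traffic, Latency) - 3 no longer applies, and Drops = 6.
Jitter = 2Traffic - 2Drops - 2  [with Traffic=2, Drops=6]  = -10
Goodput = -2Drops + Jitter + 1  [with Drops=6, Jitter=-10]  = -21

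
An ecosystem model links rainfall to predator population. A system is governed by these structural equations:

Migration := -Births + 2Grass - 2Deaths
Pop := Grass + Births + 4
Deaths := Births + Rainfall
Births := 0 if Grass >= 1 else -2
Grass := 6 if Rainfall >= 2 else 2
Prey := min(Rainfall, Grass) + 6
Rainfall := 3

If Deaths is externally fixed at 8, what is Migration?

The intervention breaks the incoming arrows to Deaths: Deaths := Births + Rainfall no longer applies, and Deaths = 8.
Grass = 6 if Rainfall >= 2 else 2  [with Rainfall=3]  = 6
Births = 0 if Grass >= 1 else -2  [with Grass=6]  = 0
Migration = -Births + 2Grass - 2Deaths  [with Births=0, Grass=6, Deaths=8]  = -4

-4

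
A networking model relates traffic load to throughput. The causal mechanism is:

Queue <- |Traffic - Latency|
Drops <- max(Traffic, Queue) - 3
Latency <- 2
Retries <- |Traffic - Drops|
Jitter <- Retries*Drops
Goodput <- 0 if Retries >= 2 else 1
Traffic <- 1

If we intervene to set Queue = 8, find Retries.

do(Queue=8) replaces the equation Queue <- |Traffic - Latency| with the constant Queue = 8.
Drops = max(Traffic, Queue) - 3  [with Traffic=1, Queue=8]  = 5
Retries = |Traffic - Drops|  [with Traffic=1, Drops=5]  = 4

4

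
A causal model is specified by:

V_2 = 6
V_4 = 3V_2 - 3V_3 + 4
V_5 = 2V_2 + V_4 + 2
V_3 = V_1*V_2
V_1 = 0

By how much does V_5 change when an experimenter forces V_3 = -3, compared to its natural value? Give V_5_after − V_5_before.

9

do(V_3=-3) replaces the equation V_3 = V_1*V_2 with the constant V_3 = -3.
V_4 = 3V_2 - 3V_3 + 4  [with V_2=6, V_3=-3]  = 31
V_5 = 2V_2 + V_4 + 2  [with V_2=6, V_4=31]  = 45
Without intervention: V_3 = V_1*V_2  [with V_1=0, V_2=6]  = 0; V_4 = 3V_2 - 3V_3 + 4  [with V_2=6, V_3=0]  = 22; V_5 = 2V_2 + V_4 + 2  [with V_2=6, V_4=22]  = 36.
Change = 45 − 36 = 9.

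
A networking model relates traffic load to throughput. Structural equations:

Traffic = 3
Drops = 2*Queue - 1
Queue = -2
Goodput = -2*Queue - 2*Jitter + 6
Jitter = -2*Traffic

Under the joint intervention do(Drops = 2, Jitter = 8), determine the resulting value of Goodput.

Setting Drops = 2, Jitter = 8 by intervention discards those variables' equations.
Goodput = -2*Queue - 2*Jitter + 6  [with Queue=-2, Jitter=8]  = -6

-6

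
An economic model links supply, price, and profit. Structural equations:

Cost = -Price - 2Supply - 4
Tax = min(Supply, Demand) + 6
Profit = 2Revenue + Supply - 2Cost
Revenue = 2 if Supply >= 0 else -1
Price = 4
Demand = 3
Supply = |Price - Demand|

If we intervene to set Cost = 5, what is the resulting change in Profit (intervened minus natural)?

-30

The intervention breaks the incoming arrows to Cost: Cost = -Price - 2Supply - 4 no longer applies, and Cost = 5.
Supply = |Price - Demand|  [with Price=4, Demand=3]  = 1
Revenue = 2 if Supply >= 0 else -1  [with Supply=1]  = 2
Profit = 2Revenue + Supply - 2Cost  [with Revenue=2, Supply=1, Cost=5]  = -5
Without intervention: Supply = |Price - Demand|  [with Price=4, Demand=3]  = 1; Cost = -Price - 2Supply - 4  [with Price=4, Supply=1]  = -10; Revenue = 2 if Supply >= 0 else -1  [with Supply=1]  = 2; Profit = 2Revenue + Supply - 2Cost  [with Revenue=2, Supply=1, Cost=-10]  = 25.
Change = -5 − 25 = -30.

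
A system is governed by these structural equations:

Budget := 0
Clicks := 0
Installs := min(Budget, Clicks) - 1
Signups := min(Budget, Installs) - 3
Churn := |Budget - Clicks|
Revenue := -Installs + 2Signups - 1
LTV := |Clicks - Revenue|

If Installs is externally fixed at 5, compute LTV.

12

The intervention breaks the incoming arrows to Installs: Installs := min(Budget, Clicks) - 1 no longer applies, and Installs = 5.
Signups = min(Budget, Installs) - 3  [with Budget=0, Installs=5]  = -3
Revenue = -Installs + 2Signups - 1  [with Installs=5, Signups=-3]  = -12
LTV = |Clicks - Revenue|  [with Clicks=0, Revenue=-12]  = 12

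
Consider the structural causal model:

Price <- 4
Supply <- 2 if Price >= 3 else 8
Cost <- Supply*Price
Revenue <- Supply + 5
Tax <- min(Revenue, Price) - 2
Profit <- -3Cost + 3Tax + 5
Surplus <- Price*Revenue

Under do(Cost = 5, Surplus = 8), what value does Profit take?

Under do(Cost = 5, Surplus = 8), each intervened variable's structural equation is replaced by its fixed value.
Supply = 2 if Price >= 3 else 8  [with Price=4]  = 2
Revenue = Supply + 5  [with Supply=2]  = 7
Tax = min(Revenue, Price) - 2  [with Revenue=7, Price=4]  = 2
Profit = -3Cost + 3Tax + 5  [with Cost=5, Tax=2]  = -4

-4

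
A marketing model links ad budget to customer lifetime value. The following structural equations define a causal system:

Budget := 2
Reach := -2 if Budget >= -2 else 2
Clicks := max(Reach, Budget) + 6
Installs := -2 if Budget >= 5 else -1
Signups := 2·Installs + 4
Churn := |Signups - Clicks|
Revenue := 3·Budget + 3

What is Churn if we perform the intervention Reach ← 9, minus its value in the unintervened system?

Under do(Reach=9), the mechanism Reach := -2 if Budget >= -2 else 2 is discarded; Reach is fixed at 9.
Clicks = max(Reach, Budget) + 6  [with Reach=9, Budget=2]  = 15
Installs = -2 if Budget >= 5 else -1  [with Budget=2]  = -1
Signups = 2·Installs + 4  [with Installs=-1]  = 2
Churn = |Signups - Clicks|  [with Signups=2, Clicks=15]  = 13
Without intervention: Reach = -2 if Budget >= -2 else 2  [with Budget=2]  = -2; Clicks = max(Reach, Budget) + 6  [with Reach=-2, Budget=2]  = 8; Installs = -2 if Budget >= 5 else -1  [with Budget=2]  = -1; Signups = 2·Installs + 4  [with Installs=-1]  = 2; Churn = |Signups - Clicks|  [with Signups=2, Clicks=8]  = 6.
Change = 13 − 6 = 7.

7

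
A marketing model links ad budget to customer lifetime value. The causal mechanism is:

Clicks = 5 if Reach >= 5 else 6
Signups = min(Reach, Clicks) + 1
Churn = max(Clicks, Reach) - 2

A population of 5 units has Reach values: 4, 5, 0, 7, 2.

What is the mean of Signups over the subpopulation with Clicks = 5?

6

Conditioning on Clicks=5 selects the 2 unit(s) with Reach ∈ {5, 7}. Their Signups values: 6, 6. Mean = 6.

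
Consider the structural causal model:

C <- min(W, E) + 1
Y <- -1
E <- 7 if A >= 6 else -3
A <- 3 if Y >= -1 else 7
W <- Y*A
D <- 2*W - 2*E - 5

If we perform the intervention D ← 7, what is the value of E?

do(D=7) replaces the equation D <- 2*W - 2*E - 5 with the constant D = 7.
No directed path runs from D to E, so E keeps its natural value.
A = 3 if Y >= -1 else 7  [with Y=-1]  = 3
E = 7 if A >= 6 else -3  [with A=3]  = -3

-3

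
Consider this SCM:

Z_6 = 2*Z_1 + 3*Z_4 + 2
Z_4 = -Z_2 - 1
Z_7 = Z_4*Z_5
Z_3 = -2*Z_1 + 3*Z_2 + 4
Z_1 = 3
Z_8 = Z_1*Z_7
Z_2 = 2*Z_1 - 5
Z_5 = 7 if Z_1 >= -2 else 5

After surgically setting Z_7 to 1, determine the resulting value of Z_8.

do(Z_7=1) replaces the equation Z_7 = Z_4*Z_5 with the constant Z_7 = 1.
Z_8 = Z_1*Z_7  [with Z_1=3, Z_7=1]  = 3

3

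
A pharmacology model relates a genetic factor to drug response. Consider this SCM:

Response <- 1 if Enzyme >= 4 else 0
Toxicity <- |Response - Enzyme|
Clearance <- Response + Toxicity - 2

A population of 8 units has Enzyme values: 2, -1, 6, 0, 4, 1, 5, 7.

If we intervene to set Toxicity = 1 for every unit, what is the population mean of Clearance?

Every unit gets Toxicity=1 under the intervention. Clearance values become -1, -1, 0, -1, 0, -1, 0, 0; E[Clearance|do(Toxicity=1)] = -0.5.

-0.5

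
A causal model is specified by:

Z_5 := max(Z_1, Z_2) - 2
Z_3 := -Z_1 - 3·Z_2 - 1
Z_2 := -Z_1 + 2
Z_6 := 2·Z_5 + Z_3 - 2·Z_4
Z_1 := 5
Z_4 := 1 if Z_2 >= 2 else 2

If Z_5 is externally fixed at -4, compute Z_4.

2

The intervention breaks the incoming arrows to Z_5: Z_5 := max(Z_1, Z_2) - 2 no longer applies, and Z_5 = -4.
Since Z_4 is not a descendant of the intervened variable, it is unaffected.
Z_2 = -Z_1 + 2  [with Z_1=5]  = -3
Z_4 = 1 if Z_2 >= 2 else 2  [with Z_2=-3]  = 2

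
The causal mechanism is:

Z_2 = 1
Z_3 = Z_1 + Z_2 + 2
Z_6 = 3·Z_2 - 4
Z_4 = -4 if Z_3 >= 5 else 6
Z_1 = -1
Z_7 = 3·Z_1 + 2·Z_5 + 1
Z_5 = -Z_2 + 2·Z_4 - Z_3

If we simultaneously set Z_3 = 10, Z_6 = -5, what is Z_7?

Under do(Z_3 = 10, Z_6 = -5), each intervened variable's structural equation is replaced by its fixed value.
Z_4 = -4 if Z_3 >= 5 else 6  [with Z_3=10]  = -4
Z_5 = -Z_2 + 2·Z_4 - Z_3  [with Z_2=1, Z_4=-4, Z_3=10]  = -19
Z_7 = 3·Z_1 + 2·Z_5 + 1  [with Z_1=-1, Z_5=-19]  = -40

-40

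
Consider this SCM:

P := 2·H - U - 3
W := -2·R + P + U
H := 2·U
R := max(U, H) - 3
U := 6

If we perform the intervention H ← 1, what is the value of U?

6

Under do(H=1), the mechanism H := 2·U is discarded; H is fixed at 1.
U is not downstream of the intervention, so its value is determined by the original equations.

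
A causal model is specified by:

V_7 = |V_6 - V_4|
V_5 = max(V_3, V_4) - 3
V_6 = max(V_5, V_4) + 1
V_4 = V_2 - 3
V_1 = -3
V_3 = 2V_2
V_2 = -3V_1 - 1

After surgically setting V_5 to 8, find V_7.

4

Under do(V_5=8), the mechanism V_5 = max(V_3, V_4) - 3 is discarded; V_5 is fixed at 8.
V_2 = -3V_1 - 1  [with V_1=-3]  = 8
V_4 = V_2 - 3  [with V_2=8]  = 5
V_6 = max(V_5, V_4) + 1  [with V_5=8, V_4=5]  = 9
V_7 = |V_6 - V_4|  [with V_6=9, V_4=5]  = 4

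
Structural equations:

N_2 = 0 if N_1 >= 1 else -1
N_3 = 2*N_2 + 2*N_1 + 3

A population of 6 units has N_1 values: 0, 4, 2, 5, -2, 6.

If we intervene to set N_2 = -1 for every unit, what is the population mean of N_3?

The intervention sets N_2=-1 in all 6 units regardless of N_1. Recomputing N_3 per unit gives 1, 9, 5, 11, -3, 13; average 6.

6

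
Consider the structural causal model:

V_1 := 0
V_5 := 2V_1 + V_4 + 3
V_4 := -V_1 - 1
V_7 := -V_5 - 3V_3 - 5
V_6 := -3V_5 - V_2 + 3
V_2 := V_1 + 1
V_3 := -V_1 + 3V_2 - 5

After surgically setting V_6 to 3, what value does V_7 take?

Intervening sets V_6 = 3 and removes its equation (V_6 := -3V_5 - V_2 + 3).
No directed path runs from V_6 to V_7, so V_7 keeps its natural value.
V_2 = V_1 + 1  [with V_1=0]  = 1
V_3 = -V_1 + 3V_2 - 5  [with V_1=0, V_2=1]  = -2
V_4 = -V_1 - 1  [with V_1=0]  = -1
V_5 = 2V_1 + V_4 + 3  [with V_1=0, V_4=-1]  = 2
V_7 = -V_5 - 3V_3 - 5  [with V_5=2, V_3=-2]  = -1

-1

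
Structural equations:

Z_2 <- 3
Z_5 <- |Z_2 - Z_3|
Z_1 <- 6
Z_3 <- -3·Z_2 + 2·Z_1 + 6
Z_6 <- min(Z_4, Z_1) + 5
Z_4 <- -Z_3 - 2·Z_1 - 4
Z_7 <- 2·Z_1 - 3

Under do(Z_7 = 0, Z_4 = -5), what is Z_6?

Setting Z_7 = 0, Z_4 = -5 by intervention discards those variables' equations.
Z_6 = min(Z_4, Z_1) + 5  [with Z_4=-5, Z_1=6]  = 0

0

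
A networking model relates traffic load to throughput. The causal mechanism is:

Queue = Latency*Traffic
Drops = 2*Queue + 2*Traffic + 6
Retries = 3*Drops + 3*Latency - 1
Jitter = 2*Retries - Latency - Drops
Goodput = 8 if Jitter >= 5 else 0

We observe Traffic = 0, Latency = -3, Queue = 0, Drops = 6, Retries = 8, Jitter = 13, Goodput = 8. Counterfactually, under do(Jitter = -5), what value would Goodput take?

0

Intervening sets Jitter = -5 and removes its equation (Jitter = 2*Retries - Latency - Drops).
Goodput = 8 if Jitter >= 5 else 0  [with Jitter=-5]  = 0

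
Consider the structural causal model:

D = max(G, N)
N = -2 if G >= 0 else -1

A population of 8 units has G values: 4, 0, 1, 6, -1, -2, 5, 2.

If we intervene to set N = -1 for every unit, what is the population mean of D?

2

The intervention sets N=-1 in all 8 units regardless of G. Recomputing D per unit gives 4, 0, 1, 6, -1, -1, 5, 2; average 2.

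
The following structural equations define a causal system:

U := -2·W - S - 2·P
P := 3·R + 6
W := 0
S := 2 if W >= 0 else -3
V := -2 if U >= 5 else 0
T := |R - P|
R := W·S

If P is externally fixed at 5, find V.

0

The intervention breaks the incoming arrows to P: P := 3·R + 6 no longer applies, and P = 5.
S = 2 if W >= 0 else -3  [with W=0]  = 2
U = -2·W - S - 2·P  [with W=0, S=2, P=5]  = -12
V = -2 if U >= 5 else 0  [with U=-12]  = 0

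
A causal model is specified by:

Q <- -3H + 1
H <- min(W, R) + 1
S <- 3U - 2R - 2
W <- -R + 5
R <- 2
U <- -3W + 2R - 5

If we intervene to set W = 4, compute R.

Under do(W=4), the mechanism W <- -R + 5 is discarded; W is fixed at 4.
R is not downstream of the intervention, so its value is determined by the original equations.

2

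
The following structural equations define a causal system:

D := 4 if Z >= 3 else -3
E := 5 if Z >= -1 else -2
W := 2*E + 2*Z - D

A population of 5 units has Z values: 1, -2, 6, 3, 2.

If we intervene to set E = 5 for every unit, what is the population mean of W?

Under do(E=5), E's equation is replaced by E=5 for every unit. Per-unit W: 15, 9, 18, 12, 17. Mean = 14.2.

14.2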